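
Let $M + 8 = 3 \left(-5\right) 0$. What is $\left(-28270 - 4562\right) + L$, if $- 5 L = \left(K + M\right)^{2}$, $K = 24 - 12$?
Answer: $- \frac{164176}{5} \approx -32835.0$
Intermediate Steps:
$M = -8$ ($M = -8 + 3 \left(-5\right) 0 = -8 - 0 = -8 + 0 = -8$)
$K = 12$
$L = - \frac{16}{5}$ ($L = - \frac{\left(12 - 8\right)^{2}}{5} = - \frac{4^{2}}{5} = \left(- \frac{1}{5}\right) 16 = - \frac{16}{5} \approx -3.2$)
$\left(-28270 - 4562\right) + L = \left(-28270 - 4562\right) - \frac{16}{5} = -32832 - \frac{16}{5} = - \frac{164176}{5}$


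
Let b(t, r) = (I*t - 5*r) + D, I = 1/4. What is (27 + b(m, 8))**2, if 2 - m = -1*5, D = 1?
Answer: 1681/16 ≈ 105.06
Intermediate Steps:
I = 1/4 ≈ 0.25000
m = 7 (m = 2 - (-1)*5 = 2 - 1*(-5) = 2 + 5 = 7)
b(t, r) = 1 - 5*r + t/4 (b(t, r) = (t/4 - 5*r) + 1 = (-5*r + t/4) + 1 = 1 - 5*r + t/4)
(27 + b(m, 8))**2 = (27 + (1 - 5*8 + (1/4)*7))**2 = (27 + (1 - 40 + 7/4))**2 = (27 - 149/4)**2 = (-41/4)**2 = 1681/16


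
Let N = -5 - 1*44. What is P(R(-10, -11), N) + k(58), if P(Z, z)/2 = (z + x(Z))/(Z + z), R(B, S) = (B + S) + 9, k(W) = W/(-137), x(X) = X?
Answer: 216/137 ≈ 1.5766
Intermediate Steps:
k(W) = -W/137 (k(W) = W*(-1/137) = -W/137)
R(B, S) = 9 + B + S
N = -49 (N = -5 - 44 = -49)
P(Z, z) = 2 (P(Z, z) = 2*((z + Z)/(Z + z)) = 2*((Z + z)/(Z + z)) = 2*1 = 2)
P(R(-10, -11), N) + k(58) = 2 - 1/137*58 = 2 - 58/137 = 216/137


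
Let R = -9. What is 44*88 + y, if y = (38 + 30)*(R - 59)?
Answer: -752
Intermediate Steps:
y = -4624 (y = (38 + 30)*(-9 - 59) = 68*(-68) = -4624)
44*88 + y = 44*88 - 4624 = 3872 - 4624 = -752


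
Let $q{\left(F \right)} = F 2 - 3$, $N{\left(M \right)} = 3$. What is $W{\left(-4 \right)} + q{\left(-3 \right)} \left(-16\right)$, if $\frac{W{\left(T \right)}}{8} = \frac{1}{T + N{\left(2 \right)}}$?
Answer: $136$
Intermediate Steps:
$W{\left(T \right)} = \frac{8}{3 + T}$ ($W{\left(T \right)} = \frac{8}{T + 3} = \frac{8}{3 + T}$)
$q{\left(F \right)} = -3 + 2 F$ ($q{\left(F \right)} = 2 F - 3 = -3 + 2 F$)
$W{\left(-4 \right)} + q{\left(-3 \right)} \left(-16\right) = \frac{8}{3 - 4} + \left(-3 + 2 \left(-3\right)\right) \left(-16\right) = \frac{8}{-1} + \left(-3 - 6\right) \left(-16\right) = 8 \left(-1\right) - -144 = -8 + 144 = 136$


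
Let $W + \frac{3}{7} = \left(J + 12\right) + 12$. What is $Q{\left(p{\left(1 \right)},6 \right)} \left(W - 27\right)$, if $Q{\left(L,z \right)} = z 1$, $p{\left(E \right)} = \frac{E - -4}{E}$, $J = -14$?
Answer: $- \frac{732}{7} \approx -104.57$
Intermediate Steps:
$W = \frac{67}{7}$ ($W = - \frac{3}{7} + \left(\left(-14 + 12\right) + 12\right) = - \frac{3}{7} + \left(-2 + 12\right) = - \frac{3}{7} + 10 = \frac{67}{7} \approx 9.5714$)
$p{\left(E \right)} = \frac{4 + E}{E}$ ($p{\left(E \right)} = \frac{E + 4}{E} = \frac{4 + E}{E}$)
$Q{\left(L,z \right)} = z$
$Q{\left(p{\left(1 \right)},6 \right)} \left(W - 27\right) = 6 \left(\frac{67}{7} - 27\right) = 6 \left(- \frac{122}{7}\right) = - \frac{732}{7}$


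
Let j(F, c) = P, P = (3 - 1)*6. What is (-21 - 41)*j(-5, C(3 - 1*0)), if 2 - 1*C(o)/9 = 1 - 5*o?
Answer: -744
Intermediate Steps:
P = 12 (P = 2*6 = 12)
C(o) = 9 + 45*o (C(o) = 18 - 9*(1 - 5*o) = 18 + (-9 + 45*o) = 9 + 45*o)
j(F, c) = 12
(-21 - 41)*j(-5, C(3 - 1*0)) = (-21 - 41)*12 = -62*12 = -744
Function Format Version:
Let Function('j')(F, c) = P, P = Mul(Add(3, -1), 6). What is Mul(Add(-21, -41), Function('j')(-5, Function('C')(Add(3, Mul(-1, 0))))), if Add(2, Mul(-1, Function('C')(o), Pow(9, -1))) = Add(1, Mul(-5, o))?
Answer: -744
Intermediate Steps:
P = 12 (P = Mul(2, 6) = 12)
Function('C')(o) = Add(9, Mul(45, o)) (Function('C')(o) = Add(18, Mul(-9, Add(1, Mul(-5, o)))) = Add(18, Add(-9, Mul(45, o))) = Add(9, Mul(45, o)))
Function('j')(F, c) = 12
Mul(Add(-21, -41), Function('j')(-5, Function('C')(Add(3, Mul(-1, 0))))) = Mul(Add(-21, -41), 12) = Mul(-62, 12) = -744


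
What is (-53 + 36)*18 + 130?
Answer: -176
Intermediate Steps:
(-53 + 36)*18 + 130 = -17*18 + 130 = -306 + 130 = -176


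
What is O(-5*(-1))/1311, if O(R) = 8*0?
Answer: 0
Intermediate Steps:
O(R) = 0
O(-5*(-1))/1311 = 0/1311 = 0*(1/1311) = 0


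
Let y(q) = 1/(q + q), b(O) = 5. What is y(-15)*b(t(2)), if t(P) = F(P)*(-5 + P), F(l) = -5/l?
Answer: -⅙ ≈ -0.16667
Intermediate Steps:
t(P) = -5*(-5 + P)/P (t(P) = (-5/P)*(-5 + P) = -5*(-5 + P)/P)
y(q) = 1/(2*q)
y(-15)*b(t(2)) = ((½)/(-15))*5 = ((½)*(-1/15))*5 = -1/30*5 = -⅙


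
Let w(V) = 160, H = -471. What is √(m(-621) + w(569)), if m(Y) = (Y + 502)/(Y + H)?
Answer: √974103/78 ≈ 12.653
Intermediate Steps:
m(Y) = (502 + Y)/(-471 + Y) (m(Y) = (Y + 502)/(Y - 471) = (502 + Y)/(-471 + Y))
√(m(-621) + w(569)) = √((502 - 621)/(-471 - 621) + 160) = √(-119/(-1092) + 160) = √(-1/1092*(-119) + 160) = √(17/156 + 160) = √(24977/156) = √974103/78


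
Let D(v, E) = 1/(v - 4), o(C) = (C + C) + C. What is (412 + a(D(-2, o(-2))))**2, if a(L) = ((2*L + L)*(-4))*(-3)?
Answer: 164836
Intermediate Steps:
o(C) = 3*C (o(C) = 2*C + C = 3*C)
D(v, E) = 1/(-4 + v)
a(L) = 36*L (a(L) = ((3*L)*(-4))*(-3) = -12*L*(-3) = 36*L)
(412 + a(D(-2, o(-2))))**2 = (412 + 36/(-4 - 2))**2 = (412 + 36/(-6))**2 = (412 + 36*(-1/6))**2 = (412 - 6)**2 = 406**2 = 164836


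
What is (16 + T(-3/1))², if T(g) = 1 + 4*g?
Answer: 25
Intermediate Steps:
(16 + T(-3/1))² = (16 + (1 + 4*(-3/1)))² = (16 + (1 + 4*(-3*1)))² = (16 + (1 + 4*(-3)))² = (16 + (1 - 12))² = (16 - 11)² = 5² = 25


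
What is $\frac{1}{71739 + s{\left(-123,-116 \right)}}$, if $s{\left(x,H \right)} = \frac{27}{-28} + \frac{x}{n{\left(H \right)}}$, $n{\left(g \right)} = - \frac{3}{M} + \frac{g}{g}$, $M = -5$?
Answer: $\frac{56}{4013025} \approx 1.3955 \cdot 10^{-5}$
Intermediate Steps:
$n{\left(g \right)} = \frac{8}{5}$ ($n{\left(g \right)} = - \frac{3}{-5} + \frac{g}{g} = \left(-3\right) \left(- \frac{1}{5}\right) + 1 = \frac{3}{5} + 1 = \frac{8}{5}$)
$s{\left(x,H \right)} = - \frac{27}{28} + \frac{5 x}{8}$ ($s{\left(x,H \right)} = \frac{27}{-28} + \frac{x}{\frac{8}{5}} = 27 \left(- \frac{1}{28}\right) + x \frac{5}{8} = - \frac{27}{28} + \frac{5 x}{8}$)
$\frac{1}{71739 + s{\left(-123,-116 \right)}} = \frac{1}{71739 + \left(- \frac{27}{28} + \frac{5}{8} \left(-123\right)\right)} = \frac{1}{71739 - \frac{4359}{56}} = \frac{1}{\frac{4013025}{56}} = \frac{56}{4013025}$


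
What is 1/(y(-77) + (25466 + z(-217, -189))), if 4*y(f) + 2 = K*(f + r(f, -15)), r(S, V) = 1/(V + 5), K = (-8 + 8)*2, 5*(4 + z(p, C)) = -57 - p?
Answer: 2/50987 ≈ 3.9226e-5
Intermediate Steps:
z(p, C) = -77/5 - p/5 (z(p, C) = -4 + (-57 - p)/5 = -4 + (-57/5 - p/5) = -77/5 - p/5)
K = 0 (K = 0*2 = 0)
r(S, V) = 1/(5 + V)
y(f) = -½ (y(f) = -½ + (0*(f + 1/(5 - 15)))/4 = -½ + (0*(f + 1/(-10)))/4 = -½ + (0*(f - ⅒))/4 = -½ + (0*(-⅒ + f))/4 = -½ + (¼)*0 = -½ + 0 = -½)
1/(y(-77) + (25466 + z(-217, -189))) = 1/(-½ + (25466 + (-77/5 - ⅕*(-217)))) = 1/(-½ + (25466 + (-77/5 + 217/5))) = 1/(-½ + (25466 + 28)) = 1/(-½ + 25494) = 1/(50987/2) = 2/50987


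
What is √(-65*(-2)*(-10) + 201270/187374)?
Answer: I*√1266777996495/31229 ≈ 36.041*I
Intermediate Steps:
√(-65*(-2)*(-10) + 201270/187374) = √(130*(-10) + 201270*(1/187374)) = √(-1300 + 33545/31229) = √(-40564155/31229) = I*√1266777996495/31229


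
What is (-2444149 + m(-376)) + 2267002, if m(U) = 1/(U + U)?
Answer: -133214545/752 ≈ -1.7715e+5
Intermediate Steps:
m(U) = 1/(2*U)
(-2444149 + m(-376)) + 2267002 = (-2444149 + (½)/(-376)) + 2267002 = (-2444149 + (½)*(-1/376)) + 2267002 = (-2444149 - 1/752) + 2267002 = -1838000049/752 + 2267002 = -133214545/752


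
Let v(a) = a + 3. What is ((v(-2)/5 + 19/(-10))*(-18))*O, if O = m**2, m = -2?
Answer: 612/5 ≈ 122.40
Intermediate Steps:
v(a) = 3 + a
O = 4 (O = (-2)**2 = 4)
((v(-2)/5 + 19/(-10))*(-18))*O = (((3 - 2)/5 + 19/(-10))*(-18))*4 = ((1*(1/5) + 19*(-1/10))*(-18))*4 = ((1/5 - 19/10)*(-18))*4 = -17/10*(-18)*4 = (153/5)*4 = 612/5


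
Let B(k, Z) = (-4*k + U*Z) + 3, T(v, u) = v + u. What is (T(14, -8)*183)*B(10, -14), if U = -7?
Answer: 66978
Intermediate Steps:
T(v, u) = u + v
B(k, Z) = 3 - 7*Z - 4*k (B(k, Z) = (-4*k - 7*Z) + 3 = (-7*Z - 4*k) + 3 = 3 - 7*Z - 4*k)
(T(14, -8)*183)*B(10, -14) = ((-8 + 14)*183)*(3 - 7*(-14) - 4*10) = (6*183)*(3 + 98 - 40) = 1098*61 = 66978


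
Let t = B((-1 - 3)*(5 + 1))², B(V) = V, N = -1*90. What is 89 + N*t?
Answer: -51751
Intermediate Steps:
N = -90
t = 576 (t = ((-1 - 3)*(5 + 1))² = (-4*6)² = (-24)² = 576)
89 + N*t = 89 - 90*576 = 89 - 51840 = -51751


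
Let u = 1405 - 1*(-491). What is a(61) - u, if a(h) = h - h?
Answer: -1896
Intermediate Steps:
u = 1896 (u = 1405 + 491 = 1896)
a(h) = 0
a(61) - u = 0 - 1*1896 = 0 - 1896 = -1896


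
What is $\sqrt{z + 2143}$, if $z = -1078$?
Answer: $\sqrt{1065} \approx 32.634$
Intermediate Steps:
$\sqrt{z + 2143} = \sqrt{-1078 + 2143} = \sqrt{1065}$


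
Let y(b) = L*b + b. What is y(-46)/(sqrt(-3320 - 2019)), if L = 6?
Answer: 322*I*sqrt(5339)/5339 ≈ 4.4068*I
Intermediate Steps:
y(b) = 7*b (y(b) = 6*b + b = 7*b)
y(-46)/(sqrt(-3320 - 2019)) = (7*(-46))/(sqrt(-3320 - 2019)) = -322*(-I*sqrt(5339)/5339) = -(-322)*I*sqrt(5339)/5339 = 322*I*sqrt(5339)/5339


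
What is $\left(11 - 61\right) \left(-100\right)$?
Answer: $5000$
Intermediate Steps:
$\left(11 - 61\right) \left(-100\right) = \left(-50\right) \left(-100\right) = 5000$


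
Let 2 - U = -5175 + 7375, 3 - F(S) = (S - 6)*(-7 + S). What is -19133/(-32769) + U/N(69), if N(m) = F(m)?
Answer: 48900787/42632469 ≈ 1.1470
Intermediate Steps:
F(S) = 3 - (-7 + S)*(-6 + S) (F(S) = 3 - (S - 6)*(-7 + S) = 3 - (-6 + S)*(-7 + S) = 3 - (-7 + S)*(-6 + S))
N(m) = -39 - m**2 + 13*m
U = -2198 (U = 2 - (-5175 + 7375) = 2 - 1*2200 = 2 - 2200 = -2198)
-19133/(-32769) + U/N(69) = -19133/(-32769) - 2198/(-39 - 1*69**2 + 13*69) = -19133*(-1/32769) - 2198/(-39 - 1*4761 + 897) = 19133/32769 - 2198/(-39 - 4761 + 897) = 19133/32769 - 2198/(-3903) = 19133/32769 - 2198*(-1/3903) = 19133/32769 + 2198/3903 = 48900787/42632469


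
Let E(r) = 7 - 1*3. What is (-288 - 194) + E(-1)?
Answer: -478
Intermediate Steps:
E(r) = 4 (E(r) = 7 - 3 = 4)
(-288 - 194) + E(-1) = (-288 - 194) + 4 = -482 + 4 = -478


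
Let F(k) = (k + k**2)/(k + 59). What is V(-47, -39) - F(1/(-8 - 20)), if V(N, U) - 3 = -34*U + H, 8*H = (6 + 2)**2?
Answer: 61806863/46228 ≈ 1337.0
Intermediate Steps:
H = 8 (H = (6 + 2)**2/8 = (1/8)*8**2 = (1/8)*64 = 8)
V(N, U) = 11 - 34*U (V(N, U) = 3 + (-34*U + 8) = 3 + (8 - 34*U) = 11 - 34*U)
F(k) = (k + k**2)/(59 + k)
V(-47, -39) - F(1/(-8 - 20)) = (11 - 34*(-39)) - (1 + 1/(-8 - 20))/((-8 - 20)*(59 + 1/(-8 - 20))) = (11 + 1326) - (1 + 1/(-28))/((-28)*(59 + 1/(-28))) = 1337 - (-1)*(1 - 1/28)/(28*(59 - 1/28)) = 1337 - (-1)*27/(28*1651/28*28) = 1337 - (-1)*28*27/(28*1651*28) = 1337 - 1*(-27/46228) = 1337 + 27/46228 = 61806863/46228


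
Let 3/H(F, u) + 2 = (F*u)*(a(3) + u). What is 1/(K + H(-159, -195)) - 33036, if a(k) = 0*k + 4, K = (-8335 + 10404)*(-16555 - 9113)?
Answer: -10389753127182358649/314497915219047 ≈ -33036.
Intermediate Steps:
K = -53107092 (K = 2069*(-25668) = -53107092)
a(k) = 4 (a(k) = 0 + 4 = 4)
H(F, u) = 3/(-2 + F*u*(4 + u)) (H(F, u) = 3/(-2 + (F*u)*(4 + u)) = 3/(-2 + F*u*(4 + u)))
1/(K + H(-159, -195)) - 33036 = 1/(-53107092 + 3/(-2 - 159*(-195)² + 4*(-159)*(-195))) - 33036 = 1/(-53107092 + 3/(-2 - 159*38025 + 124020)) - 33036 = 1/(-53107092 + 3/(-2 - 6045975 + 124020)) - 33036 = 1/(-53107092 + 3/(-5921957)) - 33036 = 1/(-53107092 + 3*(-1/5921957)) - 33036 = 1/(-53107092 - 3/5921957) - 33036 = 1/(-314497915219047/5921957) - 33036 = -5921957/314497915219047 - 33036 = -10389753127182358649/314497915219047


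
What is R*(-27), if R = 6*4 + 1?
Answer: -675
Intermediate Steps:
R = 25 (R = 24 + 1 = 25)
R*(-27) = 25*(-27) = -675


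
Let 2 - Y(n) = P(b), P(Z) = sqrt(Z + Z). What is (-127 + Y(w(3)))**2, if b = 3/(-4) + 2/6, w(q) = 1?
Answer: (750 + I*sqrt(30))**2/36 ≈ 15624.0 + 228.22*I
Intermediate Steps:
b = -5/12 (b = 3*(-1/4) + 2*(1/6) = -3/4 + 1/3 = -5/12 ≈ -0.41667)
P(Z) = sqrt(2)*sqrt(Z) (P(Z) = sqrt(2*Z) = sqrt(2)*sqrt(Z))
Y(n) = 2 - I*sqrt(30)/6 (Y(n) = 2 - sqrt(2)*sqrt(-5/12) = 2 - sqrt(2)*I*sqrt(15)/6 = 2 - I*sqrt(30)/6)
(-127 + Y(w(3)))**2 = (-127 + (2 - I*sqrt(30)/6))**2 = (-125 - I*sqrt(30)/6)**2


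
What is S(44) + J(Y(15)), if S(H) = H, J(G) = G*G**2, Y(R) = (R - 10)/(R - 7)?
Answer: 22653/512 ≈ 44.244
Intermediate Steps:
Y(R) = (-10 + R)/(-7 + R)
J(G) = G**3
S(44) + J(Y(15)) = 44 + ((-10 + 15)/(-7 + 15))**3 = 44 + (5/8)**3 = 44 + 125/512 = 22653/512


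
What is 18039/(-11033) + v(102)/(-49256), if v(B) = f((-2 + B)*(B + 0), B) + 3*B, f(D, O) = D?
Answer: -502220841/271720724 ≈ -1.8483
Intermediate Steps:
v(B) = 3*B + B*(-2 + B) (v(B) = (-2 + B)*(B + 0) + 3*B = (-2 + B)*B + 3*B = B*(-2 + B) + 3*B = 3*B + B*(-2 + B))
18039/(-11033) + v(102)/(-49256) = 18039/(-11033) + (102*(1 + 102))/(-49256) = 18039*(-1/11033) + (102*103)*(-1/49256) = -18039/11033 + 10506*(-1/49256) = -18039/11033 - 5253/24628 = -502220841/271720724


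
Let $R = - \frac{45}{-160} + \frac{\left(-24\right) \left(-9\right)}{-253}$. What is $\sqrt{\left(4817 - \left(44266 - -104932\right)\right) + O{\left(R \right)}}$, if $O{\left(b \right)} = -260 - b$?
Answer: $\frac{i \sqrt{592530503906}}{2024} \approx 380.32 i$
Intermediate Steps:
$R = - \frac{4635}{8096}$ ($R = \left(-45\right) \left(- \frac{1}{160}\right) + 216 \left(- \frac{1}{253}\right) = \frac{9}{32} - \frac{216}{253} = - \frac{4635}{8096} \approx -0.5725$)
$\sqrt{\left(4817 - \left(44266 - -104932\right)\right) + O{\left(R \right)}} = \sqrt{\left(4817 - \left(44266 - -104932\right)\right) - \frac{2100325}{8096}} = \sqrt{\left(4817 - \left(44266 + 104932\right)\right) + \left(-260 + \frac{4635}{8096}\right)} = \sqrt{\left(4817 - 149198\right) - \frac{2100325}{8096}} = \sqrt{-144381 - \frac{2100325}{8096}} = \sqrt{- \frac{1171008901}{8096}} = \frac{i \sqrt{592530503906}}{2024}$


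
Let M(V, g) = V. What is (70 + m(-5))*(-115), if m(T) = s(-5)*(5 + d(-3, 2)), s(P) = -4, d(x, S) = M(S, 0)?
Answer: -4830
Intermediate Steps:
d(x, S) = S
m(T) = -28 (m(T) = -4*(5 + 2) = -4*7 = -28)
(70 + m(-5))*(-115) = (70 - 28)*(-115) = 42*(-115) = -4830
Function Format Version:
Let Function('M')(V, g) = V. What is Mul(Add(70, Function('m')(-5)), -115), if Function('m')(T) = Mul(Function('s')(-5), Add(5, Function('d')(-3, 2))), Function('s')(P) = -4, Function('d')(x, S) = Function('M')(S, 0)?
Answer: -4830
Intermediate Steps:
Function('d')(x, S) = S
Function('m')(T) = -28 (Function('m')(T) = Mul(-4, Add(5, 2)) = Mul(-4, 7) = -28)
Mul(Add(70, Function('m')(-5)), -115) = Mul(Add(70, -28), -115) = Mul(42, -115) = -4830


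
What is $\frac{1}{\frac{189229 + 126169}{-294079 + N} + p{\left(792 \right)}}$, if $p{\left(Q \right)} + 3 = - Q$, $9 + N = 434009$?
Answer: $- \frac{139921}{110921797} \approx -0.0012614$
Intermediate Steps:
$N = 434000$ ($N = -9 + 434009 = 434000$)
$p{\left(Q \right)} = -3 - Q$
$\frac{1}{\frac{189229 + 126169}{-294079 + N} + p{\left(792 \right)}} = \frac{1}{\frac{189229 + 126169}{-294079 + 434000} - 795} = \frac{1}{\frac{315398}{139921} - 795} = \frac{1}{- \frac{110921797}{139921}} = - \frac{139921}{110921797}$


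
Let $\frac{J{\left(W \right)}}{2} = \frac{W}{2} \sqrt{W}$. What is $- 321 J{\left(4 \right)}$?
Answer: $-2568$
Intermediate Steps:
$J{\left(W \right)} = W^{\frac{3}{2}}$ ($J{\left(W \right)} = 2 \frac{W}{2} \sqrt{W} = 2 \frac{W^{\frac{3}{2}}}{2} = W^{\frac{3}{2}}$)
$- 321 J{\left(4 \right)} = - 321 \cdot 4^{\frac{3}{2}} = \left(-321\right) 8 = -2568$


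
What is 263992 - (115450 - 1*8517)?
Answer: 157059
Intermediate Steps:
263992 - (115450 - 1*8517) = 263992 - (115450 - 8517) = 263992 - 1*106933 = 263992 - 106933 = 157059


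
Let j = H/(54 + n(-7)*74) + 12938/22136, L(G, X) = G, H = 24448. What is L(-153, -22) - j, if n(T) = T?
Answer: -32384413/320972 ≈ -100.89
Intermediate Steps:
j = -16724303/320972 (j = 24448/(54 - 7*74) + 12938/22136 = 24448/(54 - 518) + 12938*(1/22136) = 24448/(-464) + 6469/11068 = 24448*(-1/464) + 6469/11068 = -1528/29 + 6469/11068 = -16724303/320972 ≈ -52.105)
L(-153, -22) - j = -153 - 1*(-16724303/320972) = -153 + 16724303/320972 = -32384413/320972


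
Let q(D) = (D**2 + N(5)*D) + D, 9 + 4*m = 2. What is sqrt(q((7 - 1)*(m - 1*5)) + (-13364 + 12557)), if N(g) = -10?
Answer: sqrt(4791)/2 ≈ 34.609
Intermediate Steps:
m = -7/4 (m = -9/4 + (1/4)*2 = -9/4 + 1/2 = -7/4 ≈ -1.7500)
q(D) = D**2 - 9*D (q(D) = (D**2 - 10*D) + D = D**2 - 9*D)
sqrt(q((7 - 1)*(m - 1*5)) + (-13364 + 12557)) = sqrt(((7 - 1)*(-7/4 - 1*5))*(-9 + (7 - 1)*(-7/4 - 1*5)) + (-13364 + 12557)) = sqrt((6*(-7/4 - 5))*(-9 + 6*(-7/4 - 5)) - 807) = sqrt((6*(-27/4))*(-9 + 6*(-27/4)) - 807) = sqrt(-81*(-9 - 81/2)/2 - 807) = sqrt(-81/2*(-99/2) - 807) = sqrt(8019/4 - 807) = sqrt(4791/4) = sqrt(4791)/2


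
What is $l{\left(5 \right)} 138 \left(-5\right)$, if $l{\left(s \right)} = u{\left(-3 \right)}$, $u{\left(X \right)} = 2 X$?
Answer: $4140$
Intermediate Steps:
$l{\left(s \right)} = -6$ ($l{\left(s \right)} = 2 \left(-3\right) = -6$)
$l{\left(5 \right)} 138 \left(-5\right) = - 6 \cdot 138 \left(-5\right) = \left(-6\right) \left(-690\right) = 4140$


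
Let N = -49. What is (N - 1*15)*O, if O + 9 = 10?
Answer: -64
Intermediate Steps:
O = 1 (O = -9 + 10 = 1)
(N - 1*15)*O = (-49 - 1*15)*1 = (-49 - 15)*1 = -64*1 = -64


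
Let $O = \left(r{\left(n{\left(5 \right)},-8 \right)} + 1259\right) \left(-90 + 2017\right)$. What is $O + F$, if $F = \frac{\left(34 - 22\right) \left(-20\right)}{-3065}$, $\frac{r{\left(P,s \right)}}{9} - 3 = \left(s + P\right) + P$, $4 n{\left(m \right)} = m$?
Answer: $\frac{2921233819}{1226} \approx 2.3827 \cdot 10^{6}$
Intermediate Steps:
$n{\left(m \right)} = \frac{m}{4}$
$r{\left(P,s \right)} = 27 + 9 s + 18 P$ ($r{\left(P,s \right)} = 27 + 9 \left(\left(s + P\right) + P\right) = 27 + 9 \left(\left(P + s\right) + P\right) = 27 + 9 \left(s + 2 P\right) = 27 + \left(9 s + 18 P\right) = 27 + 9 s + 18 P$)
$F = \frac{48}{613}$ ($F = 12 \left(-20\right) \left(- \frac{1}{3065}\right) = \left(-240\right) \left(- \frac{1}{3065}\right) = \frac{48}{613} \approx 0.078303$)
$O = \frac{4765471}{2}$ ($O = \left(\left(27 + 9 \left(-8\right) + 18 \cdot \frac{1}{4} \cdot 5\right) + 1259\right) \left(-90 + 2017\right) = \left(\left(27 - 72 + 18 \cdot \frac{5}{4}\right) + 1259\right) 1927 = \left(\left(27 - 72 + \frac{45}{2}\right) + 1259\right) 1927 = \left(- \frac{45}{2} + 1259\right) 1927 = \frac{2473}{2} \cdot 1927 = \frac{4765471}{2} \approx 2.3827 \cdot 10^{6}$)
$O + F = \frac{4765471}{2} + \frac{48}{613} = \frac{2921233819}{1226}$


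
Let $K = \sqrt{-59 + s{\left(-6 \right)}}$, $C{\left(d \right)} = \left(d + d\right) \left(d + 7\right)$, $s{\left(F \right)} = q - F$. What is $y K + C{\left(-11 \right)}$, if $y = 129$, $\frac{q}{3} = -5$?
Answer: $88 + 258 i \sqrt{17} \approx 88.0 + 1063.8 i$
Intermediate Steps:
$q = -15$ ($q = 3 \left(-5\right) = -15$)
$s{\left(F \right)} = -15 - F$
$C{\left(d \right)} = 2 d \left(7 + d\right)$
$K = 2 i \sqrt{17}$ ($K = \sqrt{-59 - 9} = \sqrt{-68} = 2 i \sqrt{17} \approx 8.2462 i$)
$y K + C{\left(-11 \right)} = 129 \cdot 2 i \sqrt{17} + 2 \left(-11\right) \left(7 - 11\right) = 258 i \sqrt{17} + 2 \left(-11\right) \left(-4\right) = 258 i \sqrt{17} + 88 = 88 + 258 i \sqrt{17}$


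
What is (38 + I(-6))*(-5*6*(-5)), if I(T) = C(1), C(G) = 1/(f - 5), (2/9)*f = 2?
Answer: 11475/2 ≈ 5737.5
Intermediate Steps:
f = 9 (f = (9/2)*2 = 9)
C(G) = ¼ (C(G) = 1/(9 - 5) = 1/4 = ¼)
I(T) = ¼
(38 + I(-6))*(-5*6*(-5)) = (38 + ¼)*(-5*6*(-5)) = 153*(-30*(-5))/4 = (153/4)*150 = 11475/2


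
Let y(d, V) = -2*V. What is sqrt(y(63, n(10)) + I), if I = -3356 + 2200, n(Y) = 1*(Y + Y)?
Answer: 2*I*sqrt(299) ≈ 34.583*I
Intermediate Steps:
n(Y) = 2*Y (n(Y) = 1*(2*Y) = 2*Y)
I = -1156
sqrt(y(63, n(10)) + I) = sqrt(-4*10 - 1156) = sqrt(-2*20 - 1156) = sqrt(-40 - 1156) = sqrt(-1196) = 2*I*sqrt(299)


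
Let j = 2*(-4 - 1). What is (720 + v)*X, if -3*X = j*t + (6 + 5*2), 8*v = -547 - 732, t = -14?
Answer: -58253/2 ≈ -29127.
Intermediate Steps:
j = -10 (j = 2*(-5) = -10)
v = -1279/8 (v = (-547 - 732)/8 = (1/8)*(-1279) = -1279/8 ≈ -159.88)
X = -52 (X = -(-10*(-14) + (6 + 5*2))/3 = -(140 + (6 + 10))/3 = -(140 + 16)/3 = -1/3*156 = -52)
(720 + v)*X = (720 - 1279/8)*(-52) = (4481/8)*(-52) = -58253/2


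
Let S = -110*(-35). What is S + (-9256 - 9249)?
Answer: -14655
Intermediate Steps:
S = 3850
S + (-9256 - 9249) = 3850 + (-9256 - 9249) = 3850 - 18505 = -14655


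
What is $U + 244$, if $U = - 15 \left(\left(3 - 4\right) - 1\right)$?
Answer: $274$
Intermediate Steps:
$U = 30$ ($U = - 15 \left(\left(3 - 4\right) - 1\right) = - 15 \left(-1 - 1\right) = \left(-15\right) \left(-2\right) = 30$)
$U + 244 = 30 + 244 = 274$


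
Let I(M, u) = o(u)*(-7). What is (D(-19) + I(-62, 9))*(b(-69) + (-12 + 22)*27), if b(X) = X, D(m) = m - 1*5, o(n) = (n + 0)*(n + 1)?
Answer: -131454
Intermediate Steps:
o(n) = n*(1 + n)
I(M, u) = -7*u*(1 + u) (I(M, u) = (u*(1 + u))*(-7) = -7*u*(1 + u))
D(m) = -5 + m (D(m) = m - 5 = -5 + m)
(D(-19) + I(-62, 9))*(b(-69) + (-12 + 22)*27) = ((-5 - 19) - 7*9*(1 + 9))*(-69 + (-12 + 22)*27) = (-24 - 7*9*10)*(-69 + 10*27) = (-24 - 630)*(-69 + 270) = -654*201 = -131454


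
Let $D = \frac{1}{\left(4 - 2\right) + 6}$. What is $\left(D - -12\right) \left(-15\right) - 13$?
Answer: $- \frac{1559}{8} \approx -194.88$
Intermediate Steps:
$D = \frac{1}{8}$ ($D = \frac{1}{2 + 6} = \frac{1}{8} \approx 0.125$)
$\left(D - -12\right) \left(-15\right) - 13 = \left(\frac{1}{8} - -12\right) \left(-15\right) - 13 = \left(\frac{1}{8} + 12\right) \left(-15\right) - 13 = \frac{97}{8} \left(-15\right) - 13 = - \frac{1455}{8} - 13 = - \frac{1559}{8}$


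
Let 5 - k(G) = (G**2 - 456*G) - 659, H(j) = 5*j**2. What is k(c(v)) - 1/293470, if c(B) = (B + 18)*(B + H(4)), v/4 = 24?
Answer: -115455279360561/293470 ≈ -3.9341e+8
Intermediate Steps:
v = 96 (v = 4*24 = 96)
c(B) = (18 + B)*(80 + B) (c(B) = (B + 18)*(B + 5*4**2) = (18 + B)*(B + 5*16) = (18 + B)*(B + 80) = (18 + B)*(80 + B))
k(G) = 664 - G**2 + 456*G (k(G) = 5 - ((G**2 - 456*G) - 659) = 5 - (-659 + G**2 - 456*G) = 5 + (659 - G**2 + 456*G) = 664 - G**2 + 456*G)
k(c(v)) - 1/293470 = (664 - (1440 + 96**2 + 98*96)**2 + 456*(1440 + 96**2 + 98*96)) - 1/293470 = (664 - (1440 + 9216 + 9408)**2 + 456*(1440 + 9216 + 9408)) - 1*1/293470 = (664 - 1*20064**2 + 456*20064) - 1/293470 = (664 - 1*402564096 + 9149184) - 1/293470 = (664 - 402564096 + 9149184) - 1/293470 = -393414248 - 1/293470 = -115455279360561/293470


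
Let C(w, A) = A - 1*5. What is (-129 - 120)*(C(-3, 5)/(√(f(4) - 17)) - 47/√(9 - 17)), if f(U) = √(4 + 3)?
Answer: -11703*I*√2/4 ≈ -4137.6*I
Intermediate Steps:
f(U) = √7
C(w, A) = -5 + A (C(w, A) = A - 5 = -5 + A)
(-129 - 120)*(C(-3, 5)/(√(f(4) - 17)) - 47/√(9 - 17)) = (-129 - 120)*((-5 + 5)/(√(√7 - 17)) - 47/√(9 - 17)) = -249*(0/(√(-17 + √7)) - 47*(-I*√2/4)) = -249*(0/√(-17 + √7) - 47*(-I*√2/4)) = -249*(0 - (-47)*I*√2/4) = -249*(0 + 47*I*√2/4) = -11703*I*√2/4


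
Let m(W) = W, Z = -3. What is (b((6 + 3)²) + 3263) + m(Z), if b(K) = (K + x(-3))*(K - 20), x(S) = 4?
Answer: 8445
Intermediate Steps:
b(K) = (-20 + K)*(4 + K) (b(K) = (K + 4)*(K - 20) = (4 + K)*(-20 + K) = (-20 + K)*(4 + K))
(b((6 + 3)²) + 3263) + m(Z) = ((-80 + ((6 + 3)²)² - 16*(6 + 3)²) + 3263) - 3 = ((-80 + (9²)² - 16*9²) + 3263) - 3 = ((-80 + 81² - 16*81) + 3263) - 3 = ((-80 + 6561 - 1296) + 3263) - 3 = (5185 + 3263) - 3 = 8448 - 3 = 8445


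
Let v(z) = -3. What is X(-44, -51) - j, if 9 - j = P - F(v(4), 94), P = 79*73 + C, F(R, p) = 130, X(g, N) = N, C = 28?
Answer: 5605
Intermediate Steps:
P = 5795 (P = 79*73 + 28 = 5767 + 28 = 5795)
j = -5656 (j = 9 - (5795 - 1*130) = 9 - (5795 - 130) = 9 - 1*5665 = 9 - 5665 = -5656)
X(-44, -51) - j = -51 - 1*(-5656) = -51 + 5656 = 5605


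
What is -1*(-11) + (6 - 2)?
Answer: 15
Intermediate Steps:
-1*(-11) + (6 - 2) = 11 + 4 = 15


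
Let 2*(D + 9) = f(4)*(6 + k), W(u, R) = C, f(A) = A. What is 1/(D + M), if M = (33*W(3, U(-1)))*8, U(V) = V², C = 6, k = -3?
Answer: 1/1581 ≈ 0.00063251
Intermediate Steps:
W(u, R) = 6
M = 1584 (M = (33*6)*8 = 198*8 = 1584)
D = -3 (D = -9 + (4*(6 - 3))/2 = -9 + (4*3)/2 = -9 + (½)*12 = -9 + 6 = -3)
1/(D + M) = 1/(-3 + 1584) = 1/1581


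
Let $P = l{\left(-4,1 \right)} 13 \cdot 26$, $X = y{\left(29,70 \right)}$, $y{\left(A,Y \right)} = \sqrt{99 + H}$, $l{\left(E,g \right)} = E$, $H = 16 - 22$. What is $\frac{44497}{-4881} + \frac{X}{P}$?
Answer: $- \frac{44497}{4881} - \frac{\sqrt{93}}{1352} \approx -9.1235$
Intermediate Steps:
$H = -6$ ($H = 16 - 22 = -6$)
$y{\left(A,Y \right)} = \sqrt{93}$ ($y{\left(A,Y \right)} = \sqrt{99 - 6} = \sqrt{93}$)
$X = \sqrt{93} \approx 9.6436$
$P = -1352$ ($P = \left(-4\right) 13 \cdot 26 = \left(-52\right) 26 = -1352$)
$\frac{44497}{-4881} + \frac{X}{P} = \frac{44497}{-4881} + \frac{\sqrt{93}}{-1352} = 44497 \left(- \frac{1}{4881}\right) + \sqrt{93} \left(- \frac{1}{1352}\right) = - \frac{44497}{4881} - \frac{\sqrt{93}}{1352}$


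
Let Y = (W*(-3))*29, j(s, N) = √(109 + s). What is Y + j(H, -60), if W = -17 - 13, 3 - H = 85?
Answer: 2610 + 3*√3 ≈ 2615.2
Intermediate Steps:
H = -82 (H = 3 - 1*85 = 3 - 85 = -82)
W = -30
Y = 2610 (Y = -30*(-3)*29 = 90*29 = 2610)
Y + j(H, -60) = 2610 + √(109 - 82) = 2610 + √27 = 2610 + 3*√3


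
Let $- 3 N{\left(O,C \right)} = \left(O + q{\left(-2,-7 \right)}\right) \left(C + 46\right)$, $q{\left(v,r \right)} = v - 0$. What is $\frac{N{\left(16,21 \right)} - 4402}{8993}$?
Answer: $- \frac{832}{1587} \approx -0.52426$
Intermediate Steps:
$q{\left(v,r \right)} = v$ ($q{\left(v,r \right)} = v + 0 = v$)
$N{\left(O,C \right)} = - \frac{\left(-2 + O\right) \left(46 + C\right)}{3}$ ($N{\left(O,C \right)} = - \frac{\left(O - 2\right) \left(C + 46\right)}{3} = - \frac{\left(-2 + O\right) \left(46 + C\right)}{3}$)
$\frac{N{\left(16,21 \right)} - 4402}{8993} = \frac{\left(\frac{92}{3} - \frac{736}{3} + \frac{2}{3} \cdot 21 - 7 \cdot 16\right) - 4402}{8993} = \left(\left(\frac{92}{3} - \frac{736}{3} + 14 - 112\right) - 4402\right) \frac{1}{8993} = \left(- \frac{938}{3} - 4402\right) \frac{1}{8993} = \left(- \frac{14144}{3}\right) \frac{1}{8993} = - \frac{832}{1587}$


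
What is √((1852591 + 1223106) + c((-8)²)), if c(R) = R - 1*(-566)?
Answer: √3076327 ≈ 1753.9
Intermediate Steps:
c(R) = 566 + R (c(R) = R + 566 = 566 + R)
√((1852591 + 1223106) + c((-8)²)) = √((1852591 + 1223106) + (566 + (-8)²)) = √(3075697 + (566 + 64)) = √(3075697 + 630) = √3076327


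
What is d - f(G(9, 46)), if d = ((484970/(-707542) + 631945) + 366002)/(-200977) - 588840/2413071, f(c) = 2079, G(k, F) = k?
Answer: -119195210347659614725/57189649391501319 ≈ -2084.2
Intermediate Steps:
d = -297929262728372524/57189649391501319 (d = ((484970*(-1/707542) + 631945) + 366002)*(-1/200977) - 588840*1/2413071 = ((-242485/353771 + 631945) + 366002)*(-1/200977) - 196280/804357 = (223563572110/353771 + 366002)*(-1/200977) - 196280/804357 = (353044465652/353771)*(-1/200977) - 196280/804357 = -353044465652/71099834267 - 196280/804357 = -297929262728372524/57189649391501319 ≈ -5.2095)
d - f(G(9, 46)) = -297929262728372524/57189649391501319 - 1*2079 = -297929262728372524/57189649391501319 - 2079 = -119195210347659614725/57189649391501319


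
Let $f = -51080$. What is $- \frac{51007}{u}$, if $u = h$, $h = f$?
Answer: $\frac{51007}{51080} \approx 0.99857$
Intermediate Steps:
$h = -51080$
$u = -51080$
$- \frac{51007}{u} = - \frac{51007}{-51080} = \left(-51007\right) \left(- \frac{1}{51080}\right) = \frac{51007}{51080}$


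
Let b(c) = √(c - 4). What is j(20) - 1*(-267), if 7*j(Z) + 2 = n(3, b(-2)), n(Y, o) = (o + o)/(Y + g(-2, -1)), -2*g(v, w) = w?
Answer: 1867/7 + 4*I*√6/49 ≈ 266.71 + 0.19996*I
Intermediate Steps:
g(v, w) = -w/2
b(c) = √(-4 + c)
n(Y, o) = 2*o/(½ + Y) (n(Y, o) = (o + o)/(Y - ½*(-1)) = (2*o)/(Y + ½) = (2*o)/(½ + Y) = 2*o/(½ + Y))
j(Z) = -2/7 + 4*I*√6/49 (j(Z) = -2/7 + (4*√(-4 - 2)/(1 + 2*3))/7 = -2/7 + (4*√(-6)/(1 + 6))/7 = -2/7 + (4*(I*√6)/7)/7 = -2/7 + (4*(I*√6)*(⅐))/7 = -2/7 + (4*I*√6/7)/7 = -2/7 + 4*I*√6/49)
j(20) - 1*(-267) = (-2/7 + 4*I*√6/49) - 1*(-267) = (-2/7 + 4*I*√6/49) + 267 = 1867/7 + 4*I*√6/49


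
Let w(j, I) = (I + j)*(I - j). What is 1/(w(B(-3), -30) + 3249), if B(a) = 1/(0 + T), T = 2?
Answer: 4/16595 ≈ 0.00024104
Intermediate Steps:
B(a) = ½ (B(a) = 1/(0 + 2) = 1/2 = ½)
1/(w(B(-3), -30) + 3249) = 1/(((-30)² - (½)²) + 3249) = 1/((900 - 1*¼) + 3249) = 1/((900 - ¼) + 3249) = 1/(3599/4 + 3249) = 1/(16595/4) = 4/16595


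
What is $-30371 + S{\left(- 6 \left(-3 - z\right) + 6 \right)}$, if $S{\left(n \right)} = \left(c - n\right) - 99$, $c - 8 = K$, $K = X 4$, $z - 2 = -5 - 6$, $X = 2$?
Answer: $-30424$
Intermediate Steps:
$z = -9$ ($z = 2 - 11 = -9$)
$K = 8$ ($K = 2 \cdot 4 = 8$)
$c = 16$ ($c = 8 + 8 = 16$)
$S{\left(n \right)} = -83 - n$ ($S{\left(n \right)} = \left(16 - n\right) - 99 = -83 - n$)
$-30371 + S{\left(- 6 \left(-3 - z\right) + 6 \right)} = -30371 - \left(89 - 6 \left(-3 - -9\right)\right) = -30371 - \left(89 - 6 \left(-3 + 9\right)\right) = -30371 - \left(89 - 36\right) = -30371 - 53 = -30424$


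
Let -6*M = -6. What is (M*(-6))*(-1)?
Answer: 6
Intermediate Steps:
M = 1 (M = -1/6*(-6) = 1)
(M*(-6))*(-1) = (1*(-6))*(-1) = -6*(-1) = 6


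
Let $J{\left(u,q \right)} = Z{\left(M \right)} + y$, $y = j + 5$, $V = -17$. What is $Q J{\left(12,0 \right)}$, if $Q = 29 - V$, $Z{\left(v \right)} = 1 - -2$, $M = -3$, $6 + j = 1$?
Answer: $138$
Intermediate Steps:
$j = -5$ ($j = -6 + 1 = -5$)
$Z{\left(v \right)} = 3$ ($Z{\left(v \right)} = 1 + 2 = 3$)
$y = 0$ ($y = -5 + 5 = 0$)
$Q = 46$ ($Q = 29 - -17 = 29 + 17 = 46$)
$J{\left(u,q \right)} = 3$ ($J{\left(u,q \right)} = 3 + 0 = 3$)
$Q J{\left(12,0 \right)} = 46 \cdot 3 = 138$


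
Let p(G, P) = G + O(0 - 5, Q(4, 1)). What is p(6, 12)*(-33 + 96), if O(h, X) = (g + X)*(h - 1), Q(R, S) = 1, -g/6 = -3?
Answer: -6804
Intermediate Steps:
g = 18 (g = -6*(-3) = 18)
O(h, X) = (-1 + h)*(18 + X) (O(h, X) = (18 + X)*(h - 1) = (18 + X)*(-1 + h) = (-1 + h)*(18 + X))
p(G, P) = -114 + G (p(G, P) = G + (-18 - 1*1 + 18*(0 - 5) + 1*(0 - 5)) = G + (-18 - 1 + 18*(-5) + 1*(-5)) = G + (-18 - 1 - 90 - 5) = G - 114 = -114 + G)
p(6, 12)*(-33 + 96) = (-114 + 6)*(-33 + 96) = -108*63 = -6804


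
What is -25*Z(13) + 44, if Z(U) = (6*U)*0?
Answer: 44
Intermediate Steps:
Z(U) = 0
-25*Z(13) + 44 = -25*0 + 44 = 0 + 44 = 44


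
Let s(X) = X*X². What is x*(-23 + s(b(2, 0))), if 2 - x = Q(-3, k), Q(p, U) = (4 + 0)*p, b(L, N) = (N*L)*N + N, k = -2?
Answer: -322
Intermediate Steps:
b(L, N) = N + L*N² (b(L, N) = (L*N)*N + N = L*N² + N = N + L*N²)
s(X) = X³
Q(p, U) = 4*p
x = 14 (x = 2 - 4*(-3) = 2 - 1*(-12) = 2 + 12 = 14)
x*(-23 + s(b(2, 0))) = 14*(-23 + (0*(1 + 2*0))³) = 14*(-23 + (0*(1 + 0))³) = 14*(-23 + (0*1)³) = 14*(-23 + 0³) = 14*(-23 + 0) = 14*(-23) = -322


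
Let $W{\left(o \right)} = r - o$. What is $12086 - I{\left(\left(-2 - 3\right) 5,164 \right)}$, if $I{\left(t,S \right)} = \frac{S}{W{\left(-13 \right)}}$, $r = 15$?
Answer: $\frac{84561}{7} \approx 12080.0$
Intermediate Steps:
$W{\left(o \right)} = 15 - o$
$I{\left(t,S \right)} = \frac{S}{28}$ ($I{\left(t,S \right)} = \frac{S}{15 - -13} = \frac{S}{15 + 13} = \frac{S}{28}$)
$12086 - I{\left(\left(-2 - 3\right) 5,164 \right)} = 12086 - \frac{1}{28} \cdot 164 = 12086 - \frac{41}{7} = \frac{84561}{7}$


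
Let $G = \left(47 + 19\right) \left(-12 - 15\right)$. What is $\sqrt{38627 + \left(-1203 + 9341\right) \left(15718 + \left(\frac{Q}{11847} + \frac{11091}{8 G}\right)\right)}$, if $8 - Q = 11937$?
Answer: $\frac{\sqrt{2585687649833295942}}{142164} \approx 11311.0$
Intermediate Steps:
$Q = -11929$ ($Q = 8 - 11937 = -11929$)
$G = -1782$ ($G = 66 \left(-27\right) = -1782$)
$\sqrt{38627 + \left(-1203 + 9341\right) \left(15718 + \left(\frac{Q}{11847} + \frac{11091}{8 G}\right)\right)} = \sqrt{38627 + \left(-1203 + 9341\right) \left(15718 + \left(- \frac{11929}{11847} + \frac{11091}{8 \left(-1782\right)}\right)\right)} = \sqrt{38627 + 8138 \left(15718 + \left(\left(-11929\right) \frac{1}{11847} + \frac{11091}{-14256}\right)\right)} = \sqrt{38627 + 8138 \left(15718 + \left(- \frac{11929}{11847} + 11091 \left(- \frac{1}{14256}\right)\right)\right)} = \sqrt{38627 + 8138 \left(15718 - \frac{3044999}{1705968}\right)} = \sqrt{38627 + 8138 \cdot \frac{26811360025}{1705968}} = \sqrt{38627 + \frac{109095423941725}{852984}} = \sqrt{\frac{109128372154693}{852984}} = \frac{\sqrt{2585687649833295942}}{142164}$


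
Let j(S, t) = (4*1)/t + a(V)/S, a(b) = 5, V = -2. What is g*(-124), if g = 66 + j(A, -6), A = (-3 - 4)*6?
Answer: -56606/7 ≈ -8086.6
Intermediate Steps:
A = -42 (A = -7*6 = -42)
j(S, t) = 4/t + 5/S (j(S, t) = (4*1)/t + 5/S = 4/t + 5/S)
g = 913/14 (g = 66 + (4/(-6) + 5/(-42)) = 66 + (4*(-⅙) + 5*(-1/42)) = 66 + (-⅔ - 5/42) = 66 - 11/14 = 913/14 ≈ 65.214)
g*(-124) = (913/14)*(-124) = -56606/7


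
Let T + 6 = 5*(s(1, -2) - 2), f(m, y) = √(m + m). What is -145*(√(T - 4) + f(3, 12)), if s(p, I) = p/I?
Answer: -145*√6 - 435*I*√10/2 ≈ -355.18 - 687.79*I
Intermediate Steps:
f(m, y) = √2*√m (f(m, y) = √(2*m) = √2*√m)
T = -37/2 (T = -6 + 5*(1/(-2) - 2) = -6 + 5*(1*(-½) - 2) = -6 + 5*(-½ - 2) = -6 + 5*(-5/2) = -6 - 25/2 = -37/2 ≈ -18.500)
-145*(√(T - 4) + f(3, 12)) = -145*(√(-37/2 - 4) + √2*√3) = -145*(√(-45/2) + √6) = -145*(3*I*√10/2 + √6) = -145*(√6 + 3*I*√10/2) = -145*√6 - 435*I*√10/2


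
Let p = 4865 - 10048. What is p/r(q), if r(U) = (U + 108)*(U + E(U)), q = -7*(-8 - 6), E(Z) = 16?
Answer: -5183/23484 ≈ -0.22070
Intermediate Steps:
q = 98 (q = -7*(-14) = 98)
r(U) = (16 + U)*(108 + U) (r(U) = (U + 108)*(U + 16) = (108 + U)*(16 + U) = (16 + U)*(108 + U))
p = -5183
p/r(q) = -5183/(1728 + 98² + 124*98) = -5183/(1728 + 9604 + 12152) = -5183/23484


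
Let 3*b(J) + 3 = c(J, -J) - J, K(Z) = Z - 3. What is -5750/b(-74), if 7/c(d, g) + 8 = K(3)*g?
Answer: -46000/187 ≈ -245.99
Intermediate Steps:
K(Z) = -3 + Z
c(d, g) = -7/8 (c(d, g) = 7/(-8 + (-3 + 3)*g) = 7/(-8 + 0*g) = 7/(-8 + 0) = 7/(-8) = 7*(-⅛) = -7/8)
b(J) = -31/24 - J/3 (b(J) = -1 + (-7/8 - J)/3 = -1 + (-7/24 - J/3) = -31/24 - J/3)
-5750/b(-74) = -5750/(-31/24 - ⅓*(-74)) = -5750/(-31/24 + 74/3) = -5750/187/8 = -5750*8/187 = -46000/187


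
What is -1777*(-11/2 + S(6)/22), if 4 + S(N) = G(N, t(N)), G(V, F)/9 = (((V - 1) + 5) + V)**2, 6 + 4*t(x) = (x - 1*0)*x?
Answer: -3872083/22 ≈ -1.7600e+5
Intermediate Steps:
t(x) = -3/2 + x**2/4 (t(x) = -3/2 + ((x - 1*0)*x)/4 = -3/2 + ((x + 0)*x)/4 = -3/2 + (x*x)/4 = -3/2 + x**2/4)
G(V, F) = 9*(4 + 2*V)**2 (G(V, F) = 9*(((V - 1) + 5) + V)**2 = 9*(((-1 + V) + 5) + V)**2 = 9*((4 + V) + V)**2 = 9*(4 + 2*V)**2)
S(N) = -4 + 36*(2 + N)**2
-1777*(-11/2 + S(6)/22) = -1777*(-11/2 + (-4 + 36*(2 + 6)**2)/22) = -1777*(-11*1/2 + (-4 + 36*8**2)*(1/22)) = -1777*(-11/2 + (-4 + 36*64)*(1/22)) = -1777*(-11/2 + (-4 + 2304)*(1/22)) = -1777*(-11/2 + 2300*(1/22)) = -1777*(-11/2 + 1150/11) = -1777*2179/22 = -3872083/22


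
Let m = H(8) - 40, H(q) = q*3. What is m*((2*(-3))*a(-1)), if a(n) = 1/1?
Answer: 96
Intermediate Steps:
H(q) = 3*q
a(n) = 1
m = -16 (m = 3*8 - 40 = 24 - 40 = -16)
m*((2*(-3))*a(-1)) = -16*2*(-3) = -(-96) = -16*(-6) = 96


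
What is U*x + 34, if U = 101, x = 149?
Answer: 15083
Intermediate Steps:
U*x + 34 = 101*149 + 34 = 15049 + 34 = 15083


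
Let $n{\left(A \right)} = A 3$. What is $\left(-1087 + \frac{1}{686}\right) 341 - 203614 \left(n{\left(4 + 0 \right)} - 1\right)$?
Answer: $- \frac{1790748465}{686} \approx -2.6104 \cdot 10^{6}$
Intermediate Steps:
$n{\left(A \right)} = 3 A$
$\left(-1087 + \frac{1}{686}\right) 341 - 203614 \left(n{\left(4 + 0 \right)} - 1\right) = \left(-1087 + \frac{1}{686}\right) 341 - 203614 \left(3 \left(4 + 0\right) - 1\right) = \left(-1087 + \frac{1}{686}\right) 341 - 203614 \left(3 \cdot 4 - 1\right) = \left(- \frac{745681}{686}\right) 341 - 203614 \left(12 - 1\right) = - \frac{254277221}{686} - 203614 \cdot 11 = - \frac{254277221}{686} - 2239754 = - \frac{1790748465}{686}$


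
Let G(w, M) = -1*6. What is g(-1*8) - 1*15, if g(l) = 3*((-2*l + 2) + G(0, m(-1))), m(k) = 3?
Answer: 21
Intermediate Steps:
G(w, M) = -6
g(l) = -12 - 6*l (g(l) = 3*((-2*l + 2) - 6) = 3*((2 - 2*l) - 6) = 3*(-4 - 2*l) = -12 - 6*l)
g(-1*8) - 1*15 = (-12 - (-6)*8) - 1*15 = (-12 - 6*(-8)) - 15 = (-12 + 48) - 15 = 36 - 15 = 21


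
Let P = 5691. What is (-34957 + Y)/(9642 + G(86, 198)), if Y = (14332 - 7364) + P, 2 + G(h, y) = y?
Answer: -11149/4919 ≈ -2.2665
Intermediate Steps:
G(h, y) = -2 + y
Y = 12659 (Y = (14332 - 7364) + 5691 = 6968 + 5691 = 12659)
(-34957 + Y)/(9642 + G(86, 198)) = (-34957 + 12659)/(9642 + (-2 + 198)) = -22298/(9642 + 196) = -22298/9838 = -22298*1/9838 = -11149/4919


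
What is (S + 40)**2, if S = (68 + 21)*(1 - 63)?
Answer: 30008484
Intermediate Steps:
S = -5518 (S = 89*(-62) = -5518)
(S + 40)**2 = (-5518 + 40)**2 = (-5478)**2 = 30008484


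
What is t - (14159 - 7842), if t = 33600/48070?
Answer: -30362459/4807 ≈ -6316.3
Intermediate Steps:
t = 3360/4807 (t = 33600*(1/48070) = 3360/4807 ≈ 0.69898)
t - (14159 - 7842) = 3360/4807 - (14159 - 7842) = 3360/4807 - 1*6317 = 3360/4807 - 6317 = -30362459/4807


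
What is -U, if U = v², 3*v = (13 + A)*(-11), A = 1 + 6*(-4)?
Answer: -12100/9 ≈ -1344.4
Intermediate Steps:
A = -23 (A = 1 - 24 = -23)
v = 110/3 (v = ((13 - 23)*(-11))/3 = (-10*(-11))/3 = (⅓)*110 = 110/3 ≈ 36.667)
U = 12100/9 (U = (110/3)² = 12100/9 ≈ 1344.4)
-U = -1*12100/9 = -12100/9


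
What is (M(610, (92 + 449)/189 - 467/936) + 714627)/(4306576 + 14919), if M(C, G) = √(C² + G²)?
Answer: 714627/4321495 + √143766095078449/84943305720 ≈ 0.16551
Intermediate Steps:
(M(610, (92 + 449)/189 - 467/936) + 714627)/(4306576 + 14919) = (√(610² + ((92 + 449)/189 - 467/936)²) + 714627)/(4306576 + 14919) = (√(372100 + (541*(1/189) - 467*1/936)²) + 714627)/4321495 = (√(372100 + (541/189 - 467/936)²) + 714627)*(1/4321495) = (√(372100 + (46457/19656)²) + 714627)*(1/4321495) = (√(372100 + 2158252849/386358336) + 714627)*(1/4321495) = (√(143766095078449/386358336) + 714627)*(1/4321495) = (√143766095078449/19656 + 714627)*(1/4321495) = (714627 + √143766095078449/19656)*(1/4321495) = 714627/4321495 + √143766095078449/84943305720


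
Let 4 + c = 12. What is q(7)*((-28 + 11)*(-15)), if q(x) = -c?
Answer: -2040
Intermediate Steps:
c = 8 (c = -4 + 12 = 8)
q(x) = -8 (q(x) = -1*8 = -8)
q(7)*((-28 + 11)*(-15)) = -8*(-28 + 11)*(-15) = -(-136)*(-15) = -8*255 = -2040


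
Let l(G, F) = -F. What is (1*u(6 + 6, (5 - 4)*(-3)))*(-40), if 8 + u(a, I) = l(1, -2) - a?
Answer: 720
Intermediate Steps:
u(a, I) = -6 - a (u(a, I) = -8 + (-1*(-2) - a) = -8 + (2 - a) = -6 - a)
(1*u(6 + 6, (5 - 4)*(-3)))*(-40) = (1*(-6 - (6 + 6)))*(-40) = (1*(-6 - 1*12))*(-40) = (1*(-6 - 12))*(-40) = (1*(-18))*(-40) = -18*(-40) = 720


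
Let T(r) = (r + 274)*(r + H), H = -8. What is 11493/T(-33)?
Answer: -11493/9881 ≈ -1.1631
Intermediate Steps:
T(r) = (-8 + r)*(274 + r) (T(r) = (r + 274)*(r - 8) = (274 + r)*(-8 + r) = (-8 + r)*(274 + r))
11493/T(-33) = 11493/(-2192 + (-33)² + 266*(-33)) = 11493/(-2192 + 1089 - 8778) = 11493/(-9881) = 11493*(-1/9881) = -11493/9881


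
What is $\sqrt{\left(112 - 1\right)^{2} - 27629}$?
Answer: $2 i \sqrt{3827} \approx 123.73 i$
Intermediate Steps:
$\sqrt{\left(112 - 1\right)^{2} - 27629} = \sqrt{111^{2} - 27629} = \sqrt{12321 - 27629} = \sqrt{-15308} = 2 i \sqrt{3827}$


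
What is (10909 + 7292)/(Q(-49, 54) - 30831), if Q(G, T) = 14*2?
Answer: -18201/30803 ≈ -0.59088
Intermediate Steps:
Q(G, T) = 28
(10909 + 7292)/(Q(-49, 54) - 30831) = (10909 + 7292)/(28 - 30831) = 18201/(-30803) = 18201*(-1/30803) = -18201/30803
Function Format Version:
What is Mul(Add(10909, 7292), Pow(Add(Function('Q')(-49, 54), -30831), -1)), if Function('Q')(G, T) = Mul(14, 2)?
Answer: Rational(-18201, 30803) ≈ -0.59088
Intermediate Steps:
Function('Q')(G, T) = 28
Mul(Add(10909, 7292), Pow(Add(Function('Q')(-49, 54), -30831), -1)) = Mul(Add(10909, 7292), Pow(Add(28, -30831), -1)) = Mul(18201, Pow(-30803, -1)) = Mul(18201, Rational(-1, 30803)) = Rational(-18201, 30803)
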